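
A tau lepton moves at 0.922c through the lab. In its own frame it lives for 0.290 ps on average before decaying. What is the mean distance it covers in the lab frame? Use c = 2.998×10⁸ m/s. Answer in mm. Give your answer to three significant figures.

γ = 1/√(1 − β²) = 1/√(1 − 0.850084) = 1/√0.149916 = 1/0.38719 = 2.5827.
Lab-frame lifetime: Δt = γτ = 2.5827 × 0.290 ps = 0.74898 ps.
Distance: d = vΔt = 0.922 × 2.998×10⁸ m/s × 7.4898×10^-13 s = 2.07×10^-4 m = 0.207 mm.

0.207 mm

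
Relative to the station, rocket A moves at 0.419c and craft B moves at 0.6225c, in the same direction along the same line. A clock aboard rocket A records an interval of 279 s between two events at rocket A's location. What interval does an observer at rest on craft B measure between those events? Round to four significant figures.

Transform rocket A's velocity into craft B's frame: (0.419 − 0.6225)/(1 − 0.419·0.6225) = −0.2035/0.7391725, so the relative speed is 0.27531c.
γ for this relative speed: γ = 1/√(1 − 0.0757956) = 1.0402.
The clock on rocket A records proper time, so craft B measures Δt = γΔτ = 1.0402 × 279 = 290.2 s.

290.2 s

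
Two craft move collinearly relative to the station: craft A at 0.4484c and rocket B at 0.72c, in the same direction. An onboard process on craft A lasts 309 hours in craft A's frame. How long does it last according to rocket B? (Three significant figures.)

Transform craft A's velocity into rocket B's frame: (0.4484 − 0.72)/(1 − 0.4484·0.72) = −0.2716/0.677152, so the relative speed is 0.40109c.
γ for this relative speed: γ = 1/√(1 − 0.160873) = 1.0917.
Craft A's interval is proper; time dilation gives Δt_B = γΔτ = 1.0917 × 309 hours = 337 hours.

337 hours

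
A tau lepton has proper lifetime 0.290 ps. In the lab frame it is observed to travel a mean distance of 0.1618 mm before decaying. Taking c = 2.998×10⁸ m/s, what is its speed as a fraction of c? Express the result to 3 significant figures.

0.881c

Let x = d/(cτ) = 1.618×10^-4 m / (2.998×10⁸ m/s × 2.900×10^-13 s) = 1.861. Since d = βγcτ, x = βγ = β/√(1−β²).
Solving: β² = x²/(1+x²) = 3.46332/4.46332 = 0.775952, so β = 0.881.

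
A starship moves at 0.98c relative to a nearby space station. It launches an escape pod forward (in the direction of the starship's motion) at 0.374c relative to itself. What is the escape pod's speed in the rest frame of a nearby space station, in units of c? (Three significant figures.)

0.991c

In units of c, u = (u' + v)/(1 + u'v) with u' = 0.374 and v = 0.98.
Numerator: 0.374 + 0.98 = 1.354. Denominator: 1 + (0.374)(0.98) = 1.36652.
u = 1.354/1.36652 = 0.99084, so the speed is 0.991c.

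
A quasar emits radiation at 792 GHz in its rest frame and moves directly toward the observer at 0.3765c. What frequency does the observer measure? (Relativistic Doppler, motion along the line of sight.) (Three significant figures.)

Relativistic Doppler (source moving toward): f_obs = f_src · √((1+β)/(1−β)).
With β = 0.3765: factor = √(1.3765/0.6235) = 1.4858.
f_obs = 792 × 1.4858 = 1180 GHz.

1180 GHz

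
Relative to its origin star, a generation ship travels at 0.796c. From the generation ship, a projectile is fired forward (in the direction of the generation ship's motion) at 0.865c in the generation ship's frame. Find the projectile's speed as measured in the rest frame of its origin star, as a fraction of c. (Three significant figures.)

0.984c

Relativistic velocity addition: u = (u' + v)/(1 + u'v/c²), with u' = 0.865c and v = 0.796c.
Numerator: 0.865 + 0.796 = 1.661. Denominator: 1 + (0.865)(0.796) = 1.68854.
u = 1.661/1.68854 = 0.98369, so the speed is 0.984c.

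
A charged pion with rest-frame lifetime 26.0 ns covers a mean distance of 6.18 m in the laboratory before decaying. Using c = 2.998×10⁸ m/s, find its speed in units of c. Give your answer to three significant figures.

d = βγcτ ⇒ βγ = d/(cτ) = 6.180 m / (7.7948 m) = 0.79284.
β = (βγ)/√(1+(βγ)²) = 0.79284/√1.628595 = 0.621.

0.621c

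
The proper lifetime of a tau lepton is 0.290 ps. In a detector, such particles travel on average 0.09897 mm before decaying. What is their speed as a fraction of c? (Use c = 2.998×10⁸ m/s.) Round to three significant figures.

Let x = d/(cτ) = 9.897×10^-5 m / (2.998×10⁸ m/s × 2.900×10^-13 s) = 1.1383. Since d = βγcτ, x = βγ = β/√(1−β²).
Solving: β² = x²/(1+x²) = 1.29573/2.29573 = 0.564409, so β = 0.751.

0.751c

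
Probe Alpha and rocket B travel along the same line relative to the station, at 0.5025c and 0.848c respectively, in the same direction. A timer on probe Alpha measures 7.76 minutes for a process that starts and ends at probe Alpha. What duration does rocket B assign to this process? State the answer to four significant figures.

The velocity of probe Alpha relative to rocket B is (0.5025 − 0.848)c / (1 − 0.5025×0.848) = −0.60204c; relative speed 0.60204c.
γ for this relative speed: γ = 1/√(1 − 0.362452) = 1.2524.
The clock on probe Alpha records proper time, so rocket B measures Δt = γΔτ = 1.2524 × 7.76 = 9.719 minutes.

9.719 minutes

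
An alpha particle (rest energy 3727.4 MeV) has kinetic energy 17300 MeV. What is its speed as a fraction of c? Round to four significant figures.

γ = 1 + K/(mc²) = 1 + 17300/3727.4 = 5.6413.
β = √(1 − 1/γ²) = √(1 − 0.0314226) = √0.9685774 = 0.9842.

0.9842c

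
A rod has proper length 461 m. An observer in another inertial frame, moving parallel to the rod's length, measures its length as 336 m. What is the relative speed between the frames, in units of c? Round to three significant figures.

Length contraction gives γ = L₀/L = 461/336 = 1.372.
β = √(1 − 1/γ²) = √0.468759 = 0.685.

0.685c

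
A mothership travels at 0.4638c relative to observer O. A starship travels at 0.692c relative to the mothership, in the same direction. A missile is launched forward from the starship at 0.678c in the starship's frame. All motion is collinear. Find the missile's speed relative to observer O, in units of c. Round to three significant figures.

Apply u = (u'+v)/(1+u'v) twice. Missile in the mothership frame: (0.678+0.692)/(1+0.678·0.692) = 1.37/1.469176 = 0.9325c.
That velocity, transformed to the rest frame of observer O: (0.9325+0.4638)/(1+0.9325·0.4638) = 1.3963/1.4324935 = 0.97473c.

0.975c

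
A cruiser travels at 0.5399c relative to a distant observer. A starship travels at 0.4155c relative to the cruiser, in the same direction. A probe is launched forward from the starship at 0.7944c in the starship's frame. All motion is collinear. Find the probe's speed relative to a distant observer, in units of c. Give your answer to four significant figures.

0.9721c

Apply u = (u'+v)/(1+u'v) twice. Probe in the cruiser frame: (0.7944+0.4155)/(1+0.7944·0.4155) = 1.2099/1.3300732 = 0.90965c.
That velocity, transformed to the rest frame of a distant observer: (0.90965+0.5399)/(1+0.90965·0.5399) = 1.44955/1.491120035 = 0.97212c.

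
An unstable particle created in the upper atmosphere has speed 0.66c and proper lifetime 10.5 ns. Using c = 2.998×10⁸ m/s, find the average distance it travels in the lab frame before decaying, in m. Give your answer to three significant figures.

Lorentz factor: γ = (1 − 0.4356)^(−1/2) = 1.3311.
Lab-frame lifetime: Δt = γτ = 1.3311 × 10.5 ns = 13.977 ns.
Distance: d = vΔt = 0.66 × 2.998×10⁸ m/s × 1.3977×10^-8 s = 2.77 m.

2.77 m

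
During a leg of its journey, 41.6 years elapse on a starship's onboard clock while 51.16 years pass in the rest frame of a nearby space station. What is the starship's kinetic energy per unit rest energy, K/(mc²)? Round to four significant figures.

The time-dilation ratio gives γ = 51.16/41.6 = 1.22981.
Since K = (γ−1)mc², K/(mc²) = 1.22981 − 1 = 0.2298.

0.2298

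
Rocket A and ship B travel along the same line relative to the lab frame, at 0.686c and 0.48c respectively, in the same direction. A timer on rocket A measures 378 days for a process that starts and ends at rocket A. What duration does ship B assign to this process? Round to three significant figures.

Speed of rocket A in ship B's frame: u = (v_A − v_B)/(1 − v_A v_B/c²) = (0.686 − 0.48)/(1 − 0.686×0.48) = 0.206/0.67072 = 0.30713; |u| = 0.30713c.
γ for this relative speed: γ = 1/√(1 − 0.0943288) = 1.0508.
The clock on rocket A records proper time, so ship B measures Δt = γΔτ = 1.0508 × 378 = 397 days.

397 days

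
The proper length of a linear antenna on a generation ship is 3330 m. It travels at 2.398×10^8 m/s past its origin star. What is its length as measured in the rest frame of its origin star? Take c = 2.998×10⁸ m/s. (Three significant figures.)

2000 m

β = v/c = (2.398×10^8 m/s)/(2.998×10⁸ m/s) = 0.799867.
With β = 0.799867, γ = 1/√(1 − 0.799867²) = 1/√0.3602128 = 1.6662.
Along the direction of motion the measured length is L₀/γ = 3330/1.6662 = 2000 m.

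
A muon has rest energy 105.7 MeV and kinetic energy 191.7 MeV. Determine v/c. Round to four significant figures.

0.9347

K = (γ−1)mc², so γ = 1 + 191.7/105.7 = 2.8136.
Then v/c = √(1 − γ⁻²) = √(1 − 0.126321) = √0.873679 = 0.9347.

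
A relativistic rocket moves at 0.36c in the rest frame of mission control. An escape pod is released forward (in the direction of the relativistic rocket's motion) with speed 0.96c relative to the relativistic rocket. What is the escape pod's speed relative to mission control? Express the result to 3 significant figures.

0.981c

Relativistic velocity addition: u = (u' + v)/(1 + u'v/c²), with u' = 0.96c and v = 0.36c.
Numerator: 0.96 + 0.36 = 1.32. Denominator: 1 + (0.96)(0.36) = 1.3456.
u = 1.32/1.3456 = 0.98098, so the speed is 0.981c.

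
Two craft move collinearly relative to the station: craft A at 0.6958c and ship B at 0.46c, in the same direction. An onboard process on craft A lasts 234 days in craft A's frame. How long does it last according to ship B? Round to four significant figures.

249.5 days

Speed of craft A in ship B's frame: u = (v_A − v_B)/(1 − v_A v_B/c²) = (0.6958 − 0.46)/(1 − 0.6958×0.46) = 0.2358/0.679932 = 0.3468; |u| = 0.3468c.
γ for this relative speed: γ = 1/√(1 − 0.12027) = 1.0662.
Craft A's interval is proper; time dilation gives Δt_B = γΔτ = 1.0662 × 234 days = 249.5 days.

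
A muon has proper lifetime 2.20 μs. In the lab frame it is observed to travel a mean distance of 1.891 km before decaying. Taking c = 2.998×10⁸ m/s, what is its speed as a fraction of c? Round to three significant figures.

Let x = d/(cτ) = 1891 m / (2.998×10⁸ m/s × 2.200×10^-6 s) = 2.8671. Since d = βγcτ, x = βγ = β/√(1−β²).
Solving: β² = x²/(1+x²) = 8.22026/9.22026 = 0.891543, so β = 0.944.

0.944c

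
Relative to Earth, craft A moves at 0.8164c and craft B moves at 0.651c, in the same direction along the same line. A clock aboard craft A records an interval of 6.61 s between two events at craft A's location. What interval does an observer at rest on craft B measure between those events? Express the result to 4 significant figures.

7.065 s

Transform craft A's velocity into craft B's frame: (0.8164 − 0.651)/(1 − 0.8164·0.651) = 0.1654/0.4685236, so the relative speed is 0.35302c.
γ for this relative speed: γ = 1/√(1 − 0.124623) = 1.0688.
The clock on craft A records proper time, so craft B measures Δt = γΔτ = 1.0688 × 6.61 = 7.065 s.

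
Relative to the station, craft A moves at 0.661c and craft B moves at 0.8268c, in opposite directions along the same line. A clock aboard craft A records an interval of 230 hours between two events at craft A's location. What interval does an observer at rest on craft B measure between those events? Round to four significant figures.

The velocity of craft A relative to craft B is (0.661 + 0.8268)c / (1 + 0.661×0.8268) = 0.96203c; relative speed 0.96203c.
γ for this relative speed: γ = 1/√(1 − 0.925502) = 3.6638.
The clock on craft A records proper time, so craft B measures Δt = γΔτ = 3.6638 × 230 = 842.7 hours.

842.7 hours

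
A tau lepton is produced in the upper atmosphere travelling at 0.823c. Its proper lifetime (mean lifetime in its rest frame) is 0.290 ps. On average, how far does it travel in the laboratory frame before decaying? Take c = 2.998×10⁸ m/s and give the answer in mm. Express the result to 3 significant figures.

γ = 1/√(1 − β²) = 1/√(1 − 0.677329) = 1/√0.322671 = 1/0.568041 = 1.7604.
Lab-frame lifetime: Δt = γτ = 1.7604 × 0.290 ps = 0.51052 ps.
Distance: d = vΔt = 0.823 × 2.998×10⁸ m/s × 5.1052×10^-13 s = 1.26×10^-4 m = 0.126 mm.

0.126 mm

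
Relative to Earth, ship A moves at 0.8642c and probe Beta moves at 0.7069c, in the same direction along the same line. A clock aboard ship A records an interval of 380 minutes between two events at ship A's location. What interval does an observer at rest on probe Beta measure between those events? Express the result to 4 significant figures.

Speed of ship A in probe Beta's frame: u = (v_A − v_B)/(1 − v_A v_B/c²) = (0.8642 − 0.7069)/(1 − 0.8642×0.7069) = 0.1573/0.38909702 = 0.40427; |u| = 0.40427c.
γ for this relative speed: γ = 1/√(1 − 0.163434) = 1.0933.
The clock on ship A records proper time, so probe Beta measures Δt = γΔτ = 1.0933 × 380 = 415.5 minutes.

415.5 minutes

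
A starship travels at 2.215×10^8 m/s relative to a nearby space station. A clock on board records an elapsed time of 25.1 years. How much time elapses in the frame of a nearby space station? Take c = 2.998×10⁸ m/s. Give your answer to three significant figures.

37.2 years

β = v/c = (2.215×10^8 m/s)/(2.998×10⁸ m/s) = 0.738826.
β² = 0.5458639, so γ = 1/√0.4541361 = 1.4839.
The onboard clock measures proper time, so the interval in the rest frame of a nearby space station is dilated: Δt = γ·Δτ = 1.4839 × 25.1 years = 37.2 years.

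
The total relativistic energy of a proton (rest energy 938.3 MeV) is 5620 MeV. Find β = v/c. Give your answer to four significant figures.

γ = E/(mc²) = 5620/938.3 = 5.9896.
β = √(1 − 1/γ²) = √(1 − 0.0278743) = √0.9721257 = 0.9860.

0.9860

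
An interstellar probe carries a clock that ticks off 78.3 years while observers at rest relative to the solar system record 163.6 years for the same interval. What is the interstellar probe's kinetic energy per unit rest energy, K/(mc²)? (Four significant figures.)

The time-dilation ratio gives γ = 163.6/78.3 = 2.0894.
K/(mc²) = γ − 1 = 2.0894 − 1 = 1.089.

1.089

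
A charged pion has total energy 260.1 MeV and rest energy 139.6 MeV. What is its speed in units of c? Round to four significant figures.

γ = E/(mc²) = 260.1/139.6 = 1.8632.
β = √(1 − 1/γ²) = √(1 − 0.288059) = √0.711941 = 0.8438.

0.8438c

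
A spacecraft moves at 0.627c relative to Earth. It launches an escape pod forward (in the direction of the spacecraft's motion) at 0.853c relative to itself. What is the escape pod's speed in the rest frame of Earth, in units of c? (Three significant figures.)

Relativistic velocity addition: u = (u' + v)/(1 + u'v/c²), with u' = 0.853c and v = 0.627c.
Numerator: 0.853 + 0.627 = 1.48. Denominator: 1 + (0.853)(0.627) = 1.534831.
u = 1.48/1.534831 = 0.96428, so the speed is 0.964c.

0.964c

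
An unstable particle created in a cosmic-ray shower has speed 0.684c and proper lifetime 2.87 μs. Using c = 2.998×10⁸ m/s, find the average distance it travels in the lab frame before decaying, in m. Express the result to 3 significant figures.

807 m

γ = 1/√(1 − β²) = 1/√(1 − 0.467856) = 1/√0.532144 = 1/0.729482 = 1.3708.
Lab-frame lifetime: Δt = γτ = 1.3708 × 2.87 μs = 3.9342 μs.
Distance: d = vΔt = 0.684 × 2.998×10⁸ m/s × 3.9342×10^-6 s = 807 m.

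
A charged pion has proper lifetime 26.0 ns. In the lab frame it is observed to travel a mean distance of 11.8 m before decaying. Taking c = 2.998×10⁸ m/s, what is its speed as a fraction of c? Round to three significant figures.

Let x = d/(cτ) = 11.80 m / (2.998×10⁸ m/s × 2.600×10^-8 s) = 1.5138. Since d = βγcτ, x = βγ = β/√(1−β²).
Solving: β² = x²/(1+x²) = 2.29159/3.29159 = 0.696195, so β = 0.834.

0.834c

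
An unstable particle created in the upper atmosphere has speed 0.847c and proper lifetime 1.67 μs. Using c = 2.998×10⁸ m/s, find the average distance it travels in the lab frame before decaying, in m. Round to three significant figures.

γ = 1/√(1 − β²) = 1/√(1 − 0.717409) = 1/√0.282591 = 1/0.531593 = 1.8811.
Lab-frame lifetime: Δt = γτ = 1.8811 × 1.67 μs = 3.1414 μs.
Distance: d = vΔt = 0.847 × 2.998×10⁸ m/s × 3.1414×10^-6 s = 798 m.

798 m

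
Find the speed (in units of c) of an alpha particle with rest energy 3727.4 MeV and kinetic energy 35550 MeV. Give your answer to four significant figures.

γ = 1 + K/(mc²) = 1 + 35550/3727.4 = 10.537.
β = √(1 − 1/γ²) = √(1 − 0.00900671) = √0.99099329 = 0.9955.

0.9955c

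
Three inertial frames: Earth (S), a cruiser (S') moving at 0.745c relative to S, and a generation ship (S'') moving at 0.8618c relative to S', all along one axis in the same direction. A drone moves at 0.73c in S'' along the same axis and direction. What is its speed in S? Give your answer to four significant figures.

0.9966c

Apply u = (u'+v)/(1+u'v) twice. Drone in the cruiser frame: (0.73+0.8618)/(1+0.73·0.8618) = 1.5918/1.629114 = 0.9771c.
That velocity, transformed to the rest frame of Earth: (0.9771+0.745)/(1+0.9771·0.745) = 1.7221/1.7279395 = 0.99662c.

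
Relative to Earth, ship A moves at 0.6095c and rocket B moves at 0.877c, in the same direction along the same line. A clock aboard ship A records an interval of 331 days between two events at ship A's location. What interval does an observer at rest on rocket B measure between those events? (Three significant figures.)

Transform ship A's velocity into rocket B's frame: (0.6095 − 0.877)/(1 − 0.6095·0.877) = −0.2675/0.4654685, so the relative speed is 0.57469c.
γ for this relative speed: γ = 1/√(1 − 0.330269) = 1.2219.
The clock on ship A records proper time, so rocket B measures Δt = γΔτ = 1.2219 × 331 = 404 days.

404 days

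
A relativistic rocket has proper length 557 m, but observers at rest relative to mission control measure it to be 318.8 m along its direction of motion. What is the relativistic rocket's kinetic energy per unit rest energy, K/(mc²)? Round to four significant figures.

Length contraction gives γ = L₀/L = 557/318.8 = 1.74718.
Since K = (γ−1)mc², K/(mc²) = 1.74718 − 1 = 0.7472.

0.7472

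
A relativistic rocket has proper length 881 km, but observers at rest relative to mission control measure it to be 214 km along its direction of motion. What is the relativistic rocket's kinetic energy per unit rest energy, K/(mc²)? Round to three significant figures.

From L = L₀/γ: γ = 881/214 = 4.11682.
Since K = (γ−1)mc², K/(mc²) = 4.11682 − 1 = 3.12.

3.12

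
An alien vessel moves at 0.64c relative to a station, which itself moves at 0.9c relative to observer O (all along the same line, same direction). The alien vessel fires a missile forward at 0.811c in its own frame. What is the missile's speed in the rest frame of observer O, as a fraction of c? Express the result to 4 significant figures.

0.9976c

First combine the missile and alien vessel (S''→S'): u₁ = (0.811 + 0.64)/(1 + 0.811×0.64) = 1.451/1.51904 = 0.95521.
Then combine with the station (S'→S): u = (0.95521 + 0.9)/(1 + 0.95521×0.9) = 1.85521/1.859689 = 0.99759.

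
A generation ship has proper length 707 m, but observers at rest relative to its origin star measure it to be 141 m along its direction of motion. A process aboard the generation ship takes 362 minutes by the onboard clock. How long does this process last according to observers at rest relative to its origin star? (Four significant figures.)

1815 minutes

From L = L₀/γ: γ = 707/141 = 5.01418.
Δt = γΔτ = 5.01418 × 362 = 1815 minutes.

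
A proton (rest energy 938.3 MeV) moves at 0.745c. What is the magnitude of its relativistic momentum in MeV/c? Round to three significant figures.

γ = 1/√(1 − β²) = 1/√(1 − 0.555025) = 1/√0.444975 = 1/0.667064 = 1.4991.
Momentum: p = γβ·mc = 1.4991 × 0.745 × 938.3 MeV/c = 1050 MeV/c.

1050 MeV/c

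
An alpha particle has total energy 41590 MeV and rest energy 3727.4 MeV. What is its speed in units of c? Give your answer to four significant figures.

γ = E/(mc²) = 41590/3727.4 = 11.158.
β = √(1 − 1/γ²) = √(1 − 0.00803207) = √0.99196793 = 0.9960.

0.9960c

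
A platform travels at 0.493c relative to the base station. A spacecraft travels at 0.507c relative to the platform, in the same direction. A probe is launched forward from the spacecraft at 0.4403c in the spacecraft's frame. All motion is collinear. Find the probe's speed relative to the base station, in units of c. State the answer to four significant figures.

Compose velocities in two stages. Stage 1 (into S'): u₁ = (0.4403+0.507)/(1+0.4403×0.507) = 0.77442.
Stage 2 (into S): u = (0.77442+0.493)/(1+0.77442×0.493) = 0.91723, so the speed is 0.9172c.

0.9172c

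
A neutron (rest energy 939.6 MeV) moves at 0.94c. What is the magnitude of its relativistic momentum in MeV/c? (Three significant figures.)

2590 MeV/c

γ = 1/√(1 − β²) = 1/√(1 − 0.8836) = 1/√0.1164 = 1/0.341174 = 2.9311.
Momentum: p = γβ·mc = 2.9311 × 0.94 × 939.6 MeV/c = 2590 MeV/c.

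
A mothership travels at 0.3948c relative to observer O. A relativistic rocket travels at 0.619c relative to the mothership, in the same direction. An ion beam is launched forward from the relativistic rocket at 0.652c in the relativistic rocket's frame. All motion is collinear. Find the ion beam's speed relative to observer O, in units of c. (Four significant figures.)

0.9579c

First combine the ion beam and relativistic rocket (S''→S'): u₁ = (0.652 + 0.619)/(1 + 0.652×0.619) = 1.271/1.403588 = 0.90554.
Then combine with the mothership (S'→S): u = (0.90554 + 0.3948)/(1 + 0.90554×0.3948) = 1.30034/1.357507192 = 0.95789.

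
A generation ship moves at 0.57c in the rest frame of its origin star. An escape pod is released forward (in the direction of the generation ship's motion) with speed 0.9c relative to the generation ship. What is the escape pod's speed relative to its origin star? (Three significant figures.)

0.972c

Relativistic velocity addition: u = (u' + v)/(1 + u'v/c²), with u' = 0.9c and v = 0.57c.
Numerator: 0.9 + 0.57 = 1.47. Denominator: 1 + (0.9)(0.57) = 1.513.
u = 1.47/1.513 = 0.97158, so the speed is 0.972c.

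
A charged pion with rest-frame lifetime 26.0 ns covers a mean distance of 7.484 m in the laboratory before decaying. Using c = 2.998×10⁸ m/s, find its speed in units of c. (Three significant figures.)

d = βγcτ ⇒ βγ = d/(cτ) = 7.484 m / (7.7948 m) = 0.96013.
β = (βγ)/√(1+(βγ)²) = 0.96013/√1.92185 = 0.693.

0.693c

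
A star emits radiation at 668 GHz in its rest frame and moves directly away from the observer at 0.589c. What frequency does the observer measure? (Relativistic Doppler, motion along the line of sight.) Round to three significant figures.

Relativistic Doppler (source moving away): f_obs = f_src · √((1−β)/(1+β)).
With β = 0.589: factor = √(0.411/1.589) = 0.50858.
f_obs = 668 × 0.50858 = 340 GHz.

340 GHz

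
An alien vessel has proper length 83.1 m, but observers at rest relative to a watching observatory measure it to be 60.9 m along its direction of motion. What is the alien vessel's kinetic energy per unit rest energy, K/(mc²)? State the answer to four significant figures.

Length contraction gives γ = L₀/L = 83.1/60.9 = 1.36453.
K/(mc²) = γ − 1 = 1.36453 − 1 = 0.3645.

0.3645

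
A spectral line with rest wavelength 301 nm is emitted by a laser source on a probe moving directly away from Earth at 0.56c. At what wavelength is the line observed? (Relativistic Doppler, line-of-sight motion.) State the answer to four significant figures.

Relativistic Doppler for wavelength: λ_obs = λ_src · √((1+β)/(1−β)).
With β = 0.56: factor = √(1.56/0.44) = 1.8829.
λ_obs = 301 × 1.8829 = 566.8 nm.

566.8 nm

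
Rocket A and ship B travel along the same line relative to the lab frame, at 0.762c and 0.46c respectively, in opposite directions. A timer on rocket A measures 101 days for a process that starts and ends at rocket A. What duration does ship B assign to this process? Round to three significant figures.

237 days

Speed of rocket A in ship B's frame: u = (v_A + v_B)/(1 + v_A v_B/c²) = (0.762 + 0.46)/(1 + 0.762×0.46) = 1.222/1.35052 = 0.90484; |u| = 0.90484c.
At |u| = 0.90484c, γ = (1 − 0.818735)^(−1/2) = 2.3488.
The clock on rocket A records proper time, so ship B measures Δt = γΔτ = 2.3488 × 101 = 237 days.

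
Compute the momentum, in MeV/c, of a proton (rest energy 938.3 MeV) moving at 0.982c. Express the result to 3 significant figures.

4880 MeV/c

With β = 0.982, γ = 1/√(1 − 0.982²) = 1/√0.035676 = 5.2943.
Momentum: p = γβ·mc = 5.2943 × 0.982 × 938.3 MeV/c = 4880 MeV/c.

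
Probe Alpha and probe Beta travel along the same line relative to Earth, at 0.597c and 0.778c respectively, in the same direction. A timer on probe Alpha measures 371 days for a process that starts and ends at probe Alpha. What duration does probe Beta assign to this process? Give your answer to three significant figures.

Transform probe Alpha's velocity into probe Beta's frame: (0.597 − 0.778)/(1 − 0.597·0.778) = −0.181/0.535534, so the relative speed is 0.33798c.
γ for this relative speed: γ = 1/√(1 − 0.11423) = 1.0625.
Probe Alpha's interval is proper; time dilation gives Δt_B = γΔτ = 1.0625 × 371 days = 394 days.

394 days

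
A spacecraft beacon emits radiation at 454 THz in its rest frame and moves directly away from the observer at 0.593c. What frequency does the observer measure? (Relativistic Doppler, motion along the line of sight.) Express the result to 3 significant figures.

229 THz

Relativistic Doppler (source moving away): f_obs = f_src · √((1−β)/(1+β)).
With β = 0.593: factor = √(0.407/1.593) = 0.50546.
f_obs = 454 × 0.50546 = 229 THz.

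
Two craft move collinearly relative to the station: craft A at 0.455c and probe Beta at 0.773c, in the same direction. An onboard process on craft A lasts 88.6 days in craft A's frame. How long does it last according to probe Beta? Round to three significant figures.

102 days

Transform craft A's velocity into probe Beta's frame: (0.455 − 0.773)/(1 − 0.455·0.773) = −0.318/0.648285, so the relative speed is 0.49053c.
γ for this relative speed: γ = 1/√(1 − 0.24062) = 1.1475.
The clock on craft A records proper time, so probe Beta measures Δt = γΔτ = 1.1475 × 88.6 = 102 days.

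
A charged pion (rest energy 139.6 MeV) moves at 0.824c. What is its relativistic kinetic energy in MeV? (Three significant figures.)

β² = 0.678976, so γ = 1/√0.321024 = 1.76495.
Kinetic energy: K = (γ − 1)mc² = (1.76495 − 1) × 139.6 MeV = 0.76495 × 139.6 = 107 MeV.

107 MeV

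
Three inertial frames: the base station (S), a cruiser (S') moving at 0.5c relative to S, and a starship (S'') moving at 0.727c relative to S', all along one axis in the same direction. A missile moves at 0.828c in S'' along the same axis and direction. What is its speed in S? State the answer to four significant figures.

0.9901c

Apply u = (u'+v)/(1+u'v) twice. Missile in the cruiser frame: (0.828+0.727)/(1+0.828·0.727) = 1.555/1.601956 = 0.97069c.
That velocity, transformed to the rest frame of the base station: (0.97069+0.5)/(1+0.97069·0.5) = 1.47069/1.485345 = 0.99013c.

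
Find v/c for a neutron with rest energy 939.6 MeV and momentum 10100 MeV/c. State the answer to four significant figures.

pc/(mc²) = 10100/939.6 = 10.749 = βγ = β/√(1−β²).
So β² = x²/(1 + x²) with x = 10.749: x² = 115.541, β² = 115.541/116.541 = 0.991419, β = 0.9957.

0.9957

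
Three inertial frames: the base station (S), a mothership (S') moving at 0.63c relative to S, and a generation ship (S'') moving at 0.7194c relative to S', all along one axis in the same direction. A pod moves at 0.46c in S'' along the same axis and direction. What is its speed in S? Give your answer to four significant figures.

0.9730c

Apply u = (u'+v)/(1+u'v) twice. Pod in the mothership frame: (0.46+0.7194)/(1+0.46·0.7194) = 1.1794/1.330924 = 0.88615c.
That velocity, transformed to the rest frame of the base station: (0.88615+0.63)/(1+0.88615·0.63) = 1.51615/1.5582745 = 0.97297c.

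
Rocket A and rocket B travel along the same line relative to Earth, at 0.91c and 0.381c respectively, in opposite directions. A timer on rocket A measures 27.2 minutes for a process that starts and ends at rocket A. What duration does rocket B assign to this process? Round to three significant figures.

95.6 minutes

Speed of rocket A in rocket B's frame: u = (v_A + v_B)/(1 + v_A v_B/c²) = (0.91 + 0.381)/(1 + 0.91×0.381) = 1.291/1.34671 = 0.95863; |u| = 0.95863c.
γ for this relative speed: γ = 1/√(1 − 0.918971) = 3.513.
The clock on rocket A records proper time, so rocket B measures Δt = γΔτ = 3.513 × 27.2 = 95.6 minutes.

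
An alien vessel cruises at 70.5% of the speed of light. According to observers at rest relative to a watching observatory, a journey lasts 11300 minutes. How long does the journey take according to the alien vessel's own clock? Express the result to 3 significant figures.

8010 minutes

Lorentz factor: γ = (1 − 0.497025)^(−1/2) = 1.41.
The moving clock records proper time: Δτ = Δt/γ = 11300/1.41 = 8010 minutes.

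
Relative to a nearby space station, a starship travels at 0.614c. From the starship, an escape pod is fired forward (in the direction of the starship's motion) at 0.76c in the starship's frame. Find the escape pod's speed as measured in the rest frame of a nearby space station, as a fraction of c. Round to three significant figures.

0.937c

In units of c, u = (u' + v)/(1 + u'v) with u' = 0.76 and v = 0.614.
Numerator: 0.76 + 0.614 = 1.374. Denominator: 1 + (0.76)(0.614) = 1.46664.
u = 1.374/1.46664 = 0.93684, so the speed is 0.937c.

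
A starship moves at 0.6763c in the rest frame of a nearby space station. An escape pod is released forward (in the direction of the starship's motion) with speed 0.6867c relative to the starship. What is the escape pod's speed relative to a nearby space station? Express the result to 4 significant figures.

0.9307c

In units of c, u = (u' + v)/(1 + u'v) with u' = 0.6867 and v = 0.6763.
Numerator: 0.6867 + 0.6763 = 1.363. Denominator: 1 + (0.6867)(0.6763) = 1.46441521.
u = 1.363/1.46441521 = 0.93075, so the speed is 0.9307c.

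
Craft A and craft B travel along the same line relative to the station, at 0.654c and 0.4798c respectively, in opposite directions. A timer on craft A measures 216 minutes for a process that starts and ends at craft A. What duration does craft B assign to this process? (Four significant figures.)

427.6 minutes

Speed of craft A in craft B's frame: u = (v_A + v_B)/(1 + v_A v_B/c²) = (0.654 + 0.4798)/(1 + 0.654×0.4798) = 1.1338/1.3137892 = 0.863; |u| = 0.863c.
γ for this relative speed: γ = 1/√(1 − 0.744769) = 1.9794.
Craft A's interval is proper; time dilation gives Δt_B = γΔτ = 1.9794 × 216 minutes = 427.6 minutes.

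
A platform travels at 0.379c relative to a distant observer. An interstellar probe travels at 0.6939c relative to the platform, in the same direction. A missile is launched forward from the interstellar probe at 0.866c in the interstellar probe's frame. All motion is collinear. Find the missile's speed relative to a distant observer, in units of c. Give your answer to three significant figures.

First combine the missile and interstellar probe (S''→S'): u₁ = (0.866 + 0.6939)/(1 + 0.866×0.6939) = 1.5599/1.6009174 = 0.97438.
Then combine with the platform (S'→S): u = (0.97438 + 0.379)/(1 + 0.97438×0.379) = 1.35338/1.36929002 = 0.98838.

0.988c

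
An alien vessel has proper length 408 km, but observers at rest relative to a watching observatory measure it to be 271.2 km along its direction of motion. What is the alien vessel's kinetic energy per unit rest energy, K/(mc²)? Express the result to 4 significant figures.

0.5044

Length contraction gives γ = L₀/L = 408/271.2 = 1.50442.
K/(mc²) = γ − 1 = 1.50442 − 1 = 0.5044.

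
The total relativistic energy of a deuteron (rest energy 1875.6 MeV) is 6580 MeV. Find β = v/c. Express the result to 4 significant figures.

γ = E/(mc²) = 6580/1875.6 = 3.5082.
β = √(1 − 1/γ²) = √(1 − 0.0812515) = √0.9187485 = 0.9585.

0.9585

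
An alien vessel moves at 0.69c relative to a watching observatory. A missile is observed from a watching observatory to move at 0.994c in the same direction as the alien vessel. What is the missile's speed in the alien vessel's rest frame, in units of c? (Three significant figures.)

0.968c

Transform to the alien vessel's frame: u' = (u − v)/(1 − uv/c²).
u' = (0.994 − 0.69)/(1 − 0.994×0.69) = 0.304/0.31414 = 0.96772.
Speed in the alien vessel's frame: 0.968c (in the same direction).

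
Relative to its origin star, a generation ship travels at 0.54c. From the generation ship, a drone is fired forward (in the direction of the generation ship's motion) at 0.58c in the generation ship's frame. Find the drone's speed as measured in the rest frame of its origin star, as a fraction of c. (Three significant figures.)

0.853c

Relativistic velocity addition: u = (u' + v)/(1 + u'v/c²), with u' = 0.58c and v = 0.54c.
Numerator: 0.58 + 0.54 = 1.12. Denominator: 1 + (0.58)(0.54) = 1.3132.
u = 1.12/1.3132 = 0.85288, so the speed is 0.853c.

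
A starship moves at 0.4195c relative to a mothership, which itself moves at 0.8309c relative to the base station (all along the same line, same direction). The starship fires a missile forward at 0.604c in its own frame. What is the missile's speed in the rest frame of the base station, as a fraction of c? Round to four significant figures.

0.9815c

Compose velocities in two stages. Stage 1 (into S'): u₁ = (0.604+0.4195)/(1+0.604×0.4195) = 0.81659.
Stage 2 (into S): u = (0.81659+0.8309)/(1+0.81659×0.8309) = 0.98152, so the speed is 0.9815c.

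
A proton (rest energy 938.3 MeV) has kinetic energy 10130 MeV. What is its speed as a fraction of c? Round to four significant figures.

γ = 1 + K/(mc²) = 1 + 10130/938.3 = 11.796.
β = √(1 − 1/γ²) = √(1 − 0.00718672) = √0.99281328 = 0.9964.

0.9964c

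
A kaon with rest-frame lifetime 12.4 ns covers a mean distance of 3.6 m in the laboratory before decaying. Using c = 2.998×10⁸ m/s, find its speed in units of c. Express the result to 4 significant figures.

Let x = d/(cτ) = 3.600 m / (2.998×10⁸ m/s × 1.240×10^-8 s) = 0.96839. Since d = βγcτ, x = βγ = β/√(1−β²).
Solving: β² = x²/(1+x²) = 0.937779/1.937779 = 0.483945, so β = 0.6957.

0.6957c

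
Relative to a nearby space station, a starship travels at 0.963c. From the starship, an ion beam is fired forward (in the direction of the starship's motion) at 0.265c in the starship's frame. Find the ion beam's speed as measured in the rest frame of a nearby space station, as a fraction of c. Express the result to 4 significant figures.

In units of c, u = (u' + v)/(1 + u'v) with u' = 0.265 and v = 0.963.
Numerator: 0.265 + 0.963 = 1.228. Denominator: 1 + (0.265)(0.963) = 1.255195.
u = 1.228/1.255195 = 0.97833, so the speed is 0.9783c.

0.9783c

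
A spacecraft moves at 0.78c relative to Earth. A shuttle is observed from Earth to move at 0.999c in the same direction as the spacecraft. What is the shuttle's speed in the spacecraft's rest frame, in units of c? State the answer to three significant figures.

Transform to the spacecraft's frame: u' = (u − v)/(1 − uv/c²).
u' = (0.999 − 0.78)/(1 − 0.999×0.78) = 0.219/0.22078 = 0.99194.
Speed in the spacecraft's frame: 0.992c (in the same direction).

0.992c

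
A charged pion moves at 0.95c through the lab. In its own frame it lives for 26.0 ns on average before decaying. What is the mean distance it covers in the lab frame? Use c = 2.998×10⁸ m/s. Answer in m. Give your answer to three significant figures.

With β = 0.95, γ = 1/√(1 − 0.95²) = 1/√0.0975 = 3.2026.
Lab-frame lifetime: Δt = γτ = 3.2026 × 26.0 ns = 83.268 ns.
Distance: d = vΔt = 0.95 × 2.998×10⁸ m/s × 8.3268×10^-8 s = 23.7 m.

23.7 m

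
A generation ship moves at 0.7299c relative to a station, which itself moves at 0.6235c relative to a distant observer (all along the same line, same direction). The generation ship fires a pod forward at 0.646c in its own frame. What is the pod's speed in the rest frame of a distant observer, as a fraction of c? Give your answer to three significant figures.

0.985c

First combine the pod and generation ship (S''→S'): u₁ = (0.646 + 0.7299)/(1 + 0.646×0.7299) = 1.3759/1.4715154 = 0.93502.
Then combine with the station (S'→S): u = (0.93502 + 0.6235)/(1 + 0.93502×0.6235) = 1.55852/1.58298497 = 0.98455.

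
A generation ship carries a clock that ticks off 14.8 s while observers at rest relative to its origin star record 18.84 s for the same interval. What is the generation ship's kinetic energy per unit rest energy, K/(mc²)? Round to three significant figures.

0.273

From Δt = γΔτ: γ = 18.84/14.8 = 1.27297.
K/(mc²) = γ − 1 = 1.27297 − 1 = 0.273.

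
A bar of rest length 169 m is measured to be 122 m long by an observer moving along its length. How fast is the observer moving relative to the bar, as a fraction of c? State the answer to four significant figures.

0.6920c

Length contraction gives γ = L₀/L = 169/122 = 1.3852.
β = √(1 − 1/γ²) = √0.478835 = 0.6920.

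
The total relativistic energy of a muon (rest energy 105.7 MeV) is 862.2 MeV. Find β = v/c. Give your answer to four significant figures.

Total energy E = γmc² gives γ = 862.2/105.7 = 8.157.
Hence β = √(1 − 1/γ²) = √(1 − 0.0150293) = √0.9849707 = 0.9925.

0.9925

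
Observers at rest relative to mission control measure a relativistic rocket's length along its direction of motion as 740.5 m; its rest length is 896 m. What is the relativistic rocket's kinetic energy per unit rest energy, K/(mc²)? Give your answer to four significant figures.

Length contraction gives γ = L₀/L = 896/740.5 = 1.20999.
Since K = (γ−1)mc², K/(mc²) = 1.20999 − 1 = 0.2100.

0.2100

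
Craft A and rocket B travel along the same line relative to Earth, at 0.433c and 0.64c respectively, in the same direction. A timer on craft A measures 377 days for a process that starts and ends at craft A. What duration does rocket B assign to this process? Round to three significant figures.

393 days

The velocity of craft A relative to rocket B is (0.433 − 0.64)c / (1 − 0.433×0.64) = −0.28635c; relative speed 0.28635c.
At |u| = 0.28635c, γ = (1 − 0.0819963)^(−1/2) = 1.0437.
Craft A's interval is proper; time dilation gives Δt_B = γΔτ = 1.0437 × 377 days = 393 days.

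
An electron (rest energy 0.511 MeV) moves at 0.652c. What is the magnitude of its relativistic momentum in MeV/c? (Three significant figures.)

β² = 0.425104, so γ = 1/√0.574896 = 1.3189.
Momentum: p = γβ·mc = 1.3189 × 0.652 × 0.511 MeV/c = 0.439 MeV/c.

0.439 MeV/c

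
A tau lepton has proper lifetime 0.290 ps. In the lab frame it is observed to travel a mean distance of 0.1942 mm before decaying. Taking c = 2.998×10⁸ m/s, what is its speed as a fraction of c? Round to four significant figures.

Let x = d/(cτ) = 1.942×10^-4 m / (2.998×10⁸ m/s × 2.900×10^-13 s) = 2.2337. Since d = βγcτ, x = βγ = β/√(1−β²).
Solving: β² = x²/(1+x²) = 4.98942/5.98942 = 0.833039, so β = 0.9127.

0.9127c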